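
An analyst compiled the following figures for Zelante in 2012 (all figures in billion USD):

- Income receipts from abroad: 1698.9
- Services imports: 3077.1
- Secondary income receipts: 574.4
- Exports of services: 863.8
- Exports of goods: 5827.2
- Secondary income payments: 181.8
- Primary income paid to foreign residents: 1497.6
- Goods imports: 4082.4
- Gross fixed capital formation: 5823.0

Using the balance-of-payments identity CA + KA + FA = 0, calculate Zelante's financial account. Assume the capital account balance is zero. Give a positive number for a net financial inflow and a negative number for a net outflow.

Goods balance = 5827.2 - 4082.4 = 1744.8
Services balance = 863.8 - 3077.1 = -2213.3
Trade balance (goods + services) = 1744.8 + (-2213.3) = -468.5
Net primary income = 1698.9 - 1497.6 = 201.3
Net secondary income = 574.4 - 181.8 = 392.6
Current account = -468.5 + 201.3 + 392.6 = 125.4
Financial account = -(125.4) = -125.4

-125.4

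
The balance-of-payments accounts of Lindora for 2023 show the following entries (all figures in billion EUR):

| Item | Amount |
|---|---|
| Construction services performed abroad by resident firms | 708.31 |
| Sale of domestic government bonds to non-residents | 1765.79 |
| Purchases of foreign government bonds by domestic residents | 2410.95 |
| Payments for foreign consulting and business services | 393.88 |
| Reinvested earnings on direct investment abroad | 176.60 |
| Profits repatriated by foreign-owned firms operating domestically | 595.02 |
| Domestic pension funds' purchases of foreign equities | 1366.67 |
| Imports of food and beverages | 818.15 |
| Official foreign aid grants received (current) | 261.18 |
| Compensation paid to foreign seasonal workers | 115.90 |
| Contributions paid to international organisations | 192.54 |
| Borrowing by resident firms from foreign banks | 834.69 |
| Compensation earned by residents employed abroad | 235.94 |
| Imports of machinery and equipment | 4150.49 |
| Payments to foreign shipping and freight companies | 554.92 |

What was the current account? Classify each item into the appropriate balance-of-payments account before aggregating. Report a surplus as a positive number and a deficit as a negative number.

Goods: -4150.49 - 818.15 = -4968.64
Services: -554.92 + 708.31 - 393.88 = -240.49
Primary income: 235.94 + 176.60 - 595.02 - 115.90 = -298.38
Secondary income: 261.18 - 192.54 = 68.64
Current account = (-4968.64) + (-240.49) + (-298.38) + 68.64 = -5438.87
(Excluded from the current account — financial account: sale of domestic government bonds to non-residents 1765.79, purchases of foreign government bonds by domestic residents 2410.95, domestic pension funds' purchases of foreign equities 1366.67, borrowing by resident firms from foreign banks 834.69.)

-5438.87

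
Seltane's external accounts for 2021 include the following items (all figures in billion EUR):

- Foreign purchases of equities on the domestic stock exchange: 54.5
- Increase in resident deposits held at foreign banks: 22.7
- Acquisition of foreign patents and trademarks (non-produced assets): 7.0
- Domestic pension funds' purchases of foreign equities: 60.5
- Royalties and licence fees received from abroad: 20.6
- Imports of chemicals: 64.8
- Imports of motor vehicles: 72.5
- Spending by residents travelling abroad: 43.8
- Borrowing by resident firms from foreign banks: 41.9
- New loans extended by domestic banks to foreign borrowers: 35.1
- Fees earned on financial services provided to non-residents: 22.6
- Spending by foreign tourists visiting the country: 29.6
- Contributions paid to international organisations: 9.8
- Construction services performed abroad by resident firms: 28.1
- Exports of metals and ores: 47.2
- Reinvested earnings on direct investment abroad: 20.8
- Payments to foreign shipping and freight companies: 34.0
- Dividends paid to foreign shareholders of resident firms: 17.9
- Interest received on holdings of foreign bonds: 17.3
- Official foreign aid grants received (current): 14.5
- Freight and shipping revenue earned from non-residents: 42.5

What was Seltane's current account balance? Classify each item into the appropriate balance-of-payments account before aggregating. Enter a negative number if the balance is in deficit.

Goods: 47.2 - 64.8 - 72.5 = -90.1
Services: 42.5 - 34.0 + 22.6 + 20.6 - 43.8 + 28.1 + 29.6 = 65.6
Primary income: 20.8 + 17.3 - 17.9 = 20.2
Secondary income: -9.8 + 14.5 = 4.7
Current account = (-90.1) + 65.6 + 20.2 + 4.7 = 0.4
(Excluded from the current account — financial account: foreign purchases of equities on the domestic stock exchange 54.5, increase in resident deposits held at foreign banks 22.7, domestic pension funds' purchases of foreign equities 60.5, borrowing by resident firms from foreign banks 41.9, new loans extended by domestic banks to foreign borrowers 35.1; capital account: acquisition of foreign patents and trademarks (non-produced assets) 7.0.)

0.4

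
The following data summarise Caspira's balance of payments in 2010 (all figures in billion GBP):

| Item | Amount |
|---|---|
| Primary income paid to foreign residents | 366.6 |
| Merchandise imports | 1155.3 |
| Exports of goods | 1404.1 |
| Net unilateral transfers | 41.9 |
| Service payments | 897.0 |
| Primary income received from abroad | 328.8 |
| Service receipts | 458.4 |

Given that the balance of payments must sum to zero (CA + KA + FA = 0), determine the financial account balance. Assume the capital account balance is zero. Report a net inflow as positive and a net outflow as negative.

Goods balance = 1404.1 - 1155.3 = 248.8
Services balance = 458.4 - 897.0 = -438.6
Trade balance (goods + services) = 248.8 + (-438.6) = -189.8
Net primary income = 328.8 - 366.6 = -37.8
Net secondary income = 41.9
Current account = -189.8 + (-37.8) + 41.9 = -185.7
Financial account = -(-185.7) = 185.7

185.7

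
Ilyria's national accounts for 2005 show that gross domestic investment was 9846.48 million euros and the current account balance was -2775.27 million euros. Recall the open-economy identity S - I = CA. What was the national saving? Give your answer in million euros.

S = I + CA = 9846.48 + (-2775.27) = 7071.21

7071.21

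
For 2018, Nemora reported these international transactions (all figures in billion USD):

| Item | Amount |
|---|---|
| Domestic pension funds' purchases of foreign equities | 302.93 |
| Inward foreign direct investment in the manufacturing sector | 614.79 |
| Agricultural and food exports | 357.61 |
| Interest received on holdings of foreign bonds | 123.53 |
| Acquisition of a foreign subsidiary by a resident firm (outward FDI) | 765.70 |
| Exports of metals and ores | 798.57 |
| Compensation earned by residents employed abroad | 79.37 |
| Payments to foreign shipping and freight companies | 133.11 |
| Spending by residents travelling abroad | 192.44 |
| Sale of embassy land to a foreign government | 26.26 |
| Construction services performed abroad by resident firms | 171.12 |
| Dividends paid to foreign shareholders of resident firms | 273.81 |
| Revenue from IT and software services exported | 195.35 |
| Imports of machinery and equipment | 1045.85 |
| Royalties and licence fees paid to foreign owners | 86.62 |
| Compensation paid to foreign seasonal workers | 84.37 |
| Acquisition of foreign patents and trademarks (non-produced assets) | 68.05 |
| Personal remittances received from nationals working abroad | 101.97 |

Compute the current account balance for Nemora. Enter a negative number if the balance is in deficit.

Goods: 798.57 + 357.61 - 1045.85 = 110.33
Services: -133.11 + 171.12 + 195.35 - 86.62 - 192.44 = -45.70
Primary income: 123.53 - 84.37 + 79.37 - 273.81 = -155.28
Secondary income: 101.97
Current account = 110.33 + (-45.70) + (-155.28) + 101.97 = 11.32
(Excluded from the current account — financial account: domestic pension funds' purchases of foreign equities 302.93, inward foreign direct investment in the manufacturing sector 614.79, acquisition of a foreign subsidiary by a resident firm (outward FDI) 765.70; capital account: sale of embassy land to a foreign government 26.26, acquisition of foreign patents and trademarks (non-produced assets) 68.05.)

11.32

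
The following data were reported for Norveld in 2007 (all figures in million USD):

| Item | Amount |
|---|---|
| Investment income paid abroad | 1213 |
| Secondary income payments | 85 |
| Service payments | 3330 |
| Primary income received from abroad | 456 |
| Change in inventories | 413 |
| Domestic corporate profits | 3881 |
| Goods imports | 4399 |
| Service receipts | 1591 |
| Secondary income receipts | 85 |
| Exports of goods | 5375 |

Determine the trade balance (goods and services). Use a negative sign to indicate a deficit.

-763

Goods balance = 5375 - 4399 = 976
Services balance = 1591 - 3330 = -1739
Trade balance (goods + services) = 976 + (-1739) = -763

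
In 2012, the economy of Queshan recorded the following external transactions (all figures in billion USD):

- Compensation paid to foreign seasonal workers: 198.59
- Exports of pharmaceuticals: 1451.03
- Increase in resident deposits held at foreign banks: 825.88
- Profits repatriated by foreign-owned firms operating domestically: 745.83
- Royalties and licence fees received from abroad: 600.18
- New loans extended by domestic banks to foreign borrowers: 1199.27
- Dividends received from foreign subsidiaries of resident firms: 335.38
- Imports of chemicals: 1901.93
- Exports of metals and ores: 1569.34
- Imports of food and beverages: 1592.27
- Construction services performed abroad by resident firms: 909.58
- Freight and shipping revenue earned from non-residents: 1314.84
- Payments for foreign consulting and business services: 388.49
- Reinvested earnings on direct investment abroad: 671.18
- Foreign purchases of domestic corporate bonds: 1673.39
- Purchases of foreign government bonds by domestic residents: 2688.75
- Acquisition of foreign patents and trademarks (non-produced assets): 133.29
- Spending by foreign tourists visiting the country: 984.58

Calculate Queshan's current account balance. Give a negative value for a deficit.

Goods: 1451.03 + 1569.34 - 1592.27 - 1901.93 = -473.83
Services: 1314.84 - 388.49 + 909.58 + 600.18 + 984.58 = 3420.69
Primary income: -198.59 + 671.18 + 335.38 - 745.83 = 62.14
Current account = (-473.83) + 3420.69 + 62.14 = 3009.00
(Excluded from the current account — financial account: increase in resident deposits held at foreign banks 825.88, new loans extended by domestic banks to foreign borrowers 1199.27, foreign purchases of domestic corporate bonds 1673.39, purchases of foreign government bonds by domestic residents 2688.75; capital account: acquisition of foreign patents and trademarks (non-produced assets) 133.29.)

3009.00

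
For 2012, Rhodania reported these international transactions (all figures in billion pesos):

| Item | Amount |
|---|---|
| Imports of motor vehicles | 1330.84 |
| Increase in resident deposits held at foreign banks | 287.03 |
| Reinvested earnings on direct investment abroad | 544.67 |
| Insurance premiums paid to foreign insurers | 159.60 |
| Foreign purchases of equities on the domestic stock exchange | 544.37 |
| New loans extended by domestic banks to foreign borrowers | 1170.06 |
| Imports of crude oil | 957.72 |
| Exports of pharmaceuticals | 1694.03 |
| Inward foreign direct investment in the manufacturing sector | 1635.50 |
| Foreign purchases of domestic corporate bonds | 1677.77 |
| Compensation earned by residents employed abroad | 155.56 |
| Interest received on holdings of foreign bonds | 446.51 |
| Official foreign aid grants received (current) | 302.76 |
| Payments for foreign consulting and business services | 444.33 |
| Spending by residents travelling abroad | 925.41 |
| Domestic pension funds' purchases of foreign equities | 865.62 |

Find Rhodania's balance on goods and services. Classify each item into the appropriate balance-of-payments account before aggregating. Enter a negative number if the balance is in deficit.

-2123.87

Goods: -1330.84 - 957.72 + 1694.03 = -594.53
Services: -444.33 - 159.60 - 925.41 = -1529.34
Trade balance = -594.53 + (-1529.34) = -2123.87
(Excluded from the trade balance — financial account: increase in resident deposits held at foreign banks 287.03, foreign purchases of equities on the domestic stock exchange 544.37, new loans extended by domestic banks to foreign borrowers 1170.06, inward foreign direct investment in the manufacturing sector 1635.50, foreign purchases of domestic corporate bonds 1677.77, domestic pension funds' purchases of foreign equities 865.62; primary income: reinvested earnings on direct investment abroad 544.67, compensation earned by residents employed abroad 155.56, interest received on holdings of foreign bonds 446.51; secondary income: official foreign aid grants received (current) 302.76.)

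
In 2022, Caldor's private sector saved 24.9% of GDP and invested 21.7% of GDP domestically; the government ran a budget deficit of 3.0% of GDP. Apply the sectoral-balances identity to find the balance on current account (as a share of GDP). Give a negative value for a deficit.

By the sectoral-balances identity, CA = (S_private - I) + (T - G).
Private balance = 24.9 - 21.7 = 3.2
Government balance (T - G) = -3.0
CA = 3.2 + (-3.0) = 0.2

0.2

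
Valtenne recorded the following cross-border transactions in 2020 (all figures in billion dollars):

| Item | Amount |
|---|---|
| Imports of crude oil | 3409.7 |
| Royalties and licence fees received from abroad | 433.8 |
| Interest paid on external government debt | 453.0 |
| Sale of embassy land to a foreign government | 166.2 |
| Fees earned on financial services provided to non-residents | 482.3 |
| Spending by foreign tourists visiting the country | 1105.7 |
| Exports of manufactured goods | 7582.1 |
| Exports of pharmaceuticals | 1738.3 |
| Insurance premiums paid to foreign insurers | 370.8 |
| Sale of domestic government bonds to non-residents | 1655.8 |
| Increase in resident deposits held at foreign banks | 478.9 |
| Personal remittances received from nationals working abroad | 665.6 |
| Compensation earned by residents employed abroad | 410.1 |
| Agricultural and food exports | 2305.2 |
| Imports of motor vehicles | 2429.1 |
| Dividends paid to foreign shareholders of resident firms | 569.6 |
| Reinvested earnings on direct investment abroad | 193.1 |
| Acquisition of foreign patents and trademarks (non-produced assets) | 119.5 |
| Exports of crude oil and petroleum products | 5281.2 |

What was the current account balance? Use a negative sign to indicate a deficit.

Goods: 7582.1 + 1738.3 - 2429.1 - 3409.7 + 2305.2 + 5281.2 = 11068.0
Services: 482.3 + 433.8 - 370.8 + 1105.7 = 1651.0
Primary income: -453.0 + 410.1 - 569.6 + 193.1 = -419.4
Secondary income: 665.6
Current account = 11068.0 + 1651.0 + (-419.4) + 665.6 = 12965.2
(Excluded from the current account — capital account: sale of embassy land to a foreign government 166.2, acquisition of foreign patents and trademarks (non-produced assets) 119.5; financial account: sale of domestic government bonds to non-residents 1655.8, increase in resident deposits held at foreign banks 478.9.)

12965.2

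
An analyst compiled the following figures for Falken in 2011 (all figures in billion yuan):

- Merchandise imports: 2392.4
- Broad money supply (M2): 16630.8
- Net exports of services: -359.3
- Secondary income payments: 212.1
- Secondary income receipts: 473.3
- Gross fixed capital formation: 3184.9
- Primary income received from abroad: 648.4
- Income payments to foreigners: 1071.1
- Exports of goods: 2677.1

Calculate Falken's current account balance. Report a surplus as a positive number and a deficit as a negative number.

-236.1

Goods balance = 2677.1 - 2392.4 = 284.7
Services balance = -359.3
Trade balance (goods + services) = 284.7 + (-359.3) = -74.6
Net primary income = 648.4 - 1071.1 = -422.7
Net secondary income = 473.3 - 212.1 = 261.2
Current account = -74.6 + (-422.7) + 261.2 = -236.1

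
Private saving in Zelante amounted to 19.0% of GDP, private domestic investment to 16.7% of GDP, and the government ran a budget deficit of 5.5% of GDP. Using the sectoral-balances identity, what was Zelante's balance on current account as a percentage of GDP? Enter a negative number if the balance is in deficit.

By the sectoral-balances identity, CA = (S_private - I) + (T - G).
Private balance = 19.0 - 16.7 = 2.3
Government balance (T - G) = -5.5
CA = 2.3 + (-5.5) = -3.2

-3.2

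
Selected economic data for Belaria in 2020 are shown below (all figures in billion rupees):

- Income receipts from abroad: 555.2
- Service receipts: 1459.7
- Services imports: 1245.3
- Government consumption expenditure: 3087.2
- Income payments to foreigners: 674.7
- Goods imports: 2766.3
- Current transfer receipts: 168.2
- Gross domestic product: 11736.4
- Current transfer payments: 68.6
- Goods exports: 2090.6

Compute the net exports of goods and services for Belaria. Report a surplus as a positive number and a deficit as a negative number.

-461.3

Goods balance = 2090.6 - 2766.3 = -675.7
Services balance = 1459.7 - 1245.3 = 214.4
Trade balance (goods + services) = -675.7 + 214.4 = -461.3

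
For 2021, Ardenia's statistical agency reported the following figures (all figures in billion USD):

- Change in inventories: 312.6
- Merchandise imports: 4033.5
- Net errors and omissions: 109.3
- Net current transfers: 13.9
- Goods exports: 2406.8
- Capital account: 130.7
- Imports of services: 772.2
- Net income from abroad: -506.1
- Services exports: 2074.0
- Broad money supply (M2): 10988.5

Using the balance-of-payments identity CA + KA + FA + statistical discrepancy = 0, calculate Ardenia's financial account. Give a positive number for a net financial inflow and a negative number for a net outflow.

577.1

Goods balance = 2406.8 - 4033.5 = -1626.7
Services balance = 2074.0 - 772.2 = 1301.8
Trade balance (goods + services) = -1626.7 + 1301.8 = -324.9
Net primary income = -506.1
Net secondary income = 13.9
Current account = -324.9 + (-506.1) + 13.9 = -817.1
Financial account = -(-817.1 + 130.7 + 109.3) = 577.1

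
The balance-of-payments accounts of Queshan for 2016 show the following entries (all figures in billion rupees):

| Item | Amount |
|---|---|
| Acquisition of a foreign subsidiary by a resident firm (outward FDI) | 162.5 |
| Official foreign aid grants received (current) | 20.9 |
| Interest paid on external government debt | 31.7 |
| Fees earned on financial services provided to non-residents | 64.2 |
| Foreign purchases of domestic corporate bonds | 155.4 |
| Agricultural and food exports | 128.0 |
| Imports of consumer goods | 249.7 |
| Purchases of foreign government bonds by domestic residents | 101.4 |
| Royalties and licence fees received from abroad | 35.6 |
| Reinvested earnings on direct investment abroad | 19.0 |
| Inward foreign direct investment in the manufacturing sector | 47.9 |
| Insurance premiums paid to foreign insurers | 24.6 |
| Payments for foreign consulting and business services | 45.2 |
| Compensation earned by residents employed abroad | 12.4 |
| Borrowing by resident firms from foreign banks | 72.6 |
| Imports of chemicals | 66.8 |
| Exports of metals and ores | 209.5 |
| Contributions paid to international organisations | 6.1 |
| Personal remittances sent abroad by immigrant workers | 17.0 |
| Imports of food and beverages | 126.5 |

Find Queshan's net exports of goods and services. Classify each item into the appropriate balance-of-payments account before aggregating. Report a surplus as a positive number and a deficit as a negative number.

-75.5

Goods: -126.5 + 209.5 - 66.8 - 249.7 + 128.0 = -105.5
Services: 64.2 - 24.6 - 45.2 + 35.6 = 30.0
Trade balance = -105.5 + 30.0 = -75.5
(Excluded from the trade balance — financial account: acquisition of a foreign subsidiary by a resident firm (outward FDI) 162.5, foreign purchases of domestic corporate bonds 155.4, purchases of foreign government bonds by domestic residents 101.4, inward foreign direct investment in the manufacturing sector 47.9, borrowing by resident firms from foreign banks 72.6; secondary income: official foreign aid grants received (current) 20.9, contributions paid to international organisations 6.1, personal remittances sent abroad by immigrant workers 17.0; primary income: interest paid on external government debt 31.7, reinvested earnings on direct investment abroad 19.0, compensation earned by residents employed abroad 12.4.)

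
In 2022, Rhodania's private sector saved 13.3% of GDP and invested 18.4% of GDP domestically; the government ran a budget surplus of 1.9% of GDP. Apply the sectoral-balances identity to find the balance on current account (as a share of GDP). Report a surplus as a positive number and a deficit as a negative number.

-3.2

By the sectoral-balances identity, CA = (S_private - I) + (T - G).
Private balance = 13.3 - 18.4 = -5.1
Government balance (T - G) = 1.9
CA = -5.1 + 1.9 = -3.2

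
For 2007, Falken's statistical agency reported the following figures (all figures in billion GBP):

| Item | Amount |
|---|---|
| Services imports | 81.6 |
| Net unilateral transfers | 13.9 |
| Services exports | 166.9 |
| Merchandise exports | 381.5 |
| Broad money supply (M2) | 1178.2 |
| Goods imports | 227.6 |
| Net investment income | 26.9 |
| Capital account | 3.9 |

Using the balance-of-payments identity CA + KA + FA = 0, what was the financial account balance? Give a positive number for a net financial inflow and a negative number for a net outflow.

-283.9

Goods balance = 381.5 - 227.6 = 153.9
Services balance = 166.9 - 81.6 = 85.3
Trade balance (goods + services) = 153.9 + 85.3 = 239.2
Net primary income = 26.9
Net secondary income = 13.9
Current account = 239.2 + 26.9 + 13.9 = 280.0
Financial account = -(280.0 + 3.9) = -283.9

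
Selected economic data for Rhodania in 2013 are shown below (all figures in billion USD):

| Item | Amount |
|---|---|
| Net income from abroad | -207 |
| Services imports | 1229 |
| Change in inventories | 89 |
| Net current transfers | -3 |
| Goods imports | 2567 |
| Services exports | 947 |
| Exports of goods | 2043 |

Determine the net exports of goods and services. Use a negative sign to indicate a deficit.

Goods balance = 2043 - 2567 = -524
Services balance = 947 - 1229 = -282
Trade balance (goods + services) = -524 + (-282) = -806

-806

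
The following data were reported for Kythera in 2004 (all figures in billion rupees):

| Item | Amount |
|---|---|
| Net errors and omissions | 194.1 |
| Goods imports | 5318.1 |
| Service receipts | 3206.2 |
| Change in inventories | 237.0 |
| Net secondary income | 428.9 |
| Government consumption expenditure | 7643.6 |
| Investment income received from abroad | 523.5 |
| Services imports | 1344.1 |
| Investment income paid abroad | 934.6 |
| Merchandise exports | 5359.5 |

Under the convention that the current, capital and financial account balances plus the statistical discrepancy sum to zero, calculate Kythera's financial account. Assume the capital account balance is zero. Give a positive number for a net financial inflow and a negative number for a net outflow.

Goods balance = 5359.5 - 5318.1 = 41.4
Services balance = 3206.2 - 1344.1 = 1862.1
Trade balance (goods + services) = 41.4 + 1862.1 = 1903.5
Net primary income = 523.5 - 934.6 = -411.1
Net secondary income = 428.9
Current account = 1903.5 + (-411.1) + 428.9 = 1921.3
Financial account = -(1921.3 + 194.1) = -2115.4

-2115.4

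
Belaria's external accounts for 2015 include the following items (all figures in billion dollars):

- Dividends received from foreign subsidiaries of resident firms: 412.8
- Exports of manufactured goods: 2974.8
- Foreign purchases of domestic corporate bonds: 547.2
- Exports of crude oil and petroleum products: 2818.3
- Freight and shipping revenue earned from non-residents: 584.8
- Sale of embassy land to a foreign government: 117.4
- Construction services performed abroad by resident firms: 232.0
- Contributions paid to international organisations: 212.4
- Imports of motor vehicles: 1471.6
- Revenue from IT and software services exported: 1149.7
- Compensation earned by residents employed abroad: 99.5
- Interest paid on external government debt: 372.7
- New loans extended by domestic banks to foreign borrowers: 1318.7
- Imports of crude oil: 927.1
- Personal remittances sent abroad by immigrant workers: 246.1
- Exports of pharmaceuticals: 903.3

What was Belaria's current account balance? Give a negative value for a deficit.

5945.3

Goods: 2818.3 + 2974.8 - 1471.6 + 903.3 - 927.1 = 4297.7
Services: 232.0 + 584.8 + 1149.7 = 1966.5
Primary income: -372.7 + 99.5 + 412.8 = 139.6
Secondary income: -212.4 - 246.1 = -458.5
Current account = 4297.7 + 1966.5 + 139.6 + (-458.5) = 5945.3
(Excluded from the current account — financial account: foreign purchases of domestic corporate bonds 547.2, new loans extended by domestic banks to foreign borrowers 1318.7; capital account: sale of embassy land to a foreign government 117.4.)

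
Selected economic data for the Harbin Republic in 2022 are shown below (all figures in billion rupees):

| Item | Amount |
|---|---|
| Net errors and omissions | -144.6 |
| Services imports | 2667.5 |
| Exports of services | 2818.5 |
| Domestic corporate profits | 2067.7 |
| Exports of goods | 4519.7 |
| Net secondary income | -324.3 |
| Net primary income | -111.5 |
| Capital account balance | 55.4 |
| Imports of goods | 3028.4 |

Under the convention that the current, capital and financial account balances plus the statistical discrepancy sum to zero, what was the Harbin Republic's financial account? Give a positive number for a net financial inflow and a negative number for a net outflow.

-1117.3

Goods balance = 4519.7 - 3028.4 = 1491.3
Services balance = 2818.5 - 2667.5 = 151.0
Trade balance (goods + services) = 1491.3 + 151.0 = 1642.3
Net primary income = -111.5
Net secondary income = -324.3
Current account = 1642.3 + (-111.5) + (-324.3) = 1206.5
Financial account = -(1206.5 + 55.4 + (-144.6)) = -1117.3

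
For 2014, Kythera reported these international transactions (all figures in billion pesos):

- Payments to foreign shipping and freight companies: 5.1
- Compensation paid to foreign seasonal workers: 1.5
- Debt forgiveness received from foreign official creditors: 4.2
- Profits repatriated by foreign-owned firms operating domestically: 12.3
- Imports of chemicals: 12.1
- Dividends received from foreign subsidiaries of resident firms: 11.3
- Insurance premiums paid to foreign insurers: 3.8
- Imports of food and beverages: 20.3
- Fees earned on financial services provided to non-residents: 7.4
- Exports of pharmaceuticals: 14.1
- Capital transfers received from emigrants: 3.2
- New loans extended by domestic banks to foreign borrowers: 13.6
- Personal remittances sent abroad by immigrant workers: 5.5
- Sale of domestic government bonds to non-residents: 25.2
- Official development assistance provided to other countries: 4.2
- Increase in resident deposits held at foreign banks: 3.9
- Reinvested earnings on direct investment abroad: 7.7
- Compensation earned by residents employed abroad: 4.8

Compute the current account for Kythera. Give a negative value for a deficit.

-19.5

Goods: -20.3 - 12.1 + 14.1 = -18.3
Services: -5.1 - 3.8 + 7.4 = -1.5
Primary income: 4.8 + 7.7 + 11.3 - 12.3 - 1.5 = 10.0
Secondary income: -5.5 - 4.2 = -9.7
Current account = (-18.3) + (-1.5) + 10.0 + (-9.7) = -19.5
(Excluded from the current account — capital account: debt forgiveness received from foreign official creditors 4.2, capital transfers received from emigrants 3.2; financial account: new loans extended by domestic banks to foreign borrowers 13.6, sale of domestic government bonds to non-residents 25.2, increase in resident deposits held at foreign banks 3.9.)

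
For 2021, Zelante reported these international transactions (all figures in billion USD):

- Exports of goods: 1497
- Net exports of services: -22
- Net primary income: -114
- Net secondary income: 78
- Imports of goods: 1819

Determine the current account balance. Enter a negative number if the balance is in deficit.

Goods balance = 1497 - 1819 = -322
Services balance = -22
Trade balance (goods + services) = -322 + (-22) = -344
Net primary income = -114
Net secondary income = 78
Current account = -344 + (-114) + 78 = -380

-380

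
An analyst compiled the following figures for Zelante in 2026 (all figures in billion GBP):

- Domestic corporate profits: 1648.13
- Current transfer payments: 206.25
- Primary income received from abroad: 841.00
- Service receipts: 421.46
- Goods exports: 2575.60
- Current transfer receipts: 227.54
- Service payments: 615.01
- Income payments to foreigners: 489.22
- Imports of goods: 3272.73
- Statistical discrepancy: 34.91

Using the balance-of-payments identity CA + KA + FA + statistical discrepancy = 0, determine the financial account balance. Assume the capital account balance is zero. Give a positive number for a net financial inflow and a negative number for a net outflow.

482.70

Goods balance = 2575.60 - 3272.73 = -697.13
Services balance = 421.46 - 615.01 = -193.55
Trade balance (goods + services) = -697.13 + (-193.55) = -890.68
Net primary income = 841.00 - 489.22 = 351.78
Net secondary income = 227.54 - 206.25 = 21.29
Current account = -890.68 + 351.78 + 21.29 = -517.61
Financial account = -(-517.61 + 34.91) = 482.70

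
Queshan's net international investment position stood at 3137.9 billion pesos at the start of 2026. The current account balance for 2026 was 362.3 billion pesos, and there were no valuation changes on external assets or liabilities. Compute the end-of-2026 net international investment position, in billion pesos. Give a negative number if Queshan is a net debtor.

3500.2

With no valuation effects, change in NIIP = current account = 362.3
End-of-year NIIP = 3137.9 + 362.3 = 3500.2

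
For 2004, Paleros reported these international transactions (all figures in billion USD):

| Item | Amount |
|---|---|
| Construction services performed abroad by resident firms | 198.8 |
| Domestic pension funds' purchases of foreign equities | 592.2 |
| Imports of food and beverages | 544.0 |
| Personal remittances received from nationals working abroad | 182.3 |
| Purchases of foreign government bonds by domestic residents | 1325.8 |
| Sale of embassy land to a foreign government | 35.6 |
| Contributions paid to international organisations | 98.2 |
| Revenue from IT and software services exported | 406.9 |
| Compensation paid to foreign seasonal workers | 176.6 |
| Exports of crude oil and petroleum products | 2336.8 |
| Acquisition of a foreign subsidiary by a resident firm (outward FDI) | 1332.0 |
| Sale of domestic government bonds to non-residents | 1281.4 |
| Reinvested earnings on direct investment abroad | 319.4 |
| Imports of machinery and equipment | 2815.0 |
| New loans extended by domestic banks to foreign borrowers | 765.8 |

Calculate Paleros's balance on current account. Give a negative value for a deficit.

Goods: 2336.8 - 2815.0 - 544.0 = -1022.2
Services: 198.8 + 406.9 = 605.7
Primary income: 319.4 - 176.6 = 142.8
Secondary income: -98.2 + 182.3 = 84.1
Current account = (-1022.2) + 605.7 + 142.8 + 84.1 = -189.6
(Excluded from the current account — financial account: domestic pension funds' purchases of foreign equities 592.2, purchases of foreign government bonds by domestic residents 1325.8, acquisition of a foreign subsidiary by a resident firm (outward FDI) 1332.0, sale of domestic government bonds to non-residents 1281.4, new loans extended by domestic banks to foreign borrowers 765.8; capital account: sale of embassy land to a foreign government 35.6.)

-189.6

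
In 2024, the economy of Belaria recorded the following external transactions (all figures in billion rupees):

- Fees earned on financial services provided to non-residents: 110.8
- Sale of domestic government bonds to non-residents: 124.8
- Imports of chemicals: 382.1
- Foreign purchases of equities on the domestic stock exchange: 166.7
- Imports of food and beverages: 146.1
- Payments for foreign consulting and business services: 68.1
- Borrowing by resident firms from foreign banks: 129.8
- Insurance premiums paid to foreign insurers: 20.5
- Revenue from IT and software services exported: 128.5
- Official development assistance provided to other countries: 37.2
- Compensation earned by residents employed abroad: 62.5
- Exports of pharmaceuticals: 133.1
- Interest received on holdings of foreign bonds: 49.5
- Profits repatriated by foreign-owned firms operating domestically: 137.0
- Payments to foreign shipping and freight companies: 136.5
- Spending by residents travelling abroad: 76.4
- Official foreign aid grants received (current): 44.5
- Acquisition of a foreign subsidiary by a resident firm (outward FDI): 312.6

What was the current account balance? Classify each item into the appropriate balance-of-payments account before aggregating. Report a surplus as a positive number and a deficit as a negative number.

Goods: 133.1 - 146.1 - 382.1 = -395.1
Services: 110.8 - 76.4 - 20.5 - 68.1 - 136.5 + 128.5 = -62.2
Primary income: -137.0 + 62.5 + 49.5 = -25.0
Secondary income: -37.2 + 44.5 = 7.3
Current account = (-395.1) + (-62.2) + (-25.0) + 7.3 = -475.0
(Excluded from the current account — financial account: sale of domestic government bonds to non-residents 124.8, foreign purchases of equities on the domestic stock exchange 166.7, borrowing by resident firms from foreign banks 129.8, acquisition of a foreign subsidiary by a resident firm (outward FDI) 312.6.)

-475.0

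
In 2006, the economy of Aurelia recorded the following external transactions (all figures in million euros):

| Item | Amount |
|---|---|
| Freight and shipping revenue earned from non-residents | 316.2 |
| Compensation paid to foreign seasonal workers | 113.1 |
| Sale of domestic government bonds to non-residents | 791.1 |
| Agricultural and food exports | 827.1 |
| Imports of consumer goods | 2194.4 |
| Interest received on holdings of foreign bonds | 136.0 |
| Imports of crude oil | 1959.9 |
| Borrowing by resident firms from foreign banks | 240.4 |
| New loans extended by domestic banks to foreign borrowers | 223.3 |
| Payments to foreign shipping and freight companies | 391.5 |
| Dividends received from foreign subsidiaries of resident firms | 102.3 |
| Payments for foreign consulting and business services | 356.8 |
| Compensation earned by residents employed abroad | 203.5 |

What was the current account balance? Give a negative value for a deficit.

Goods: -1959.9 - 2194.4 + 827.1 = -3327.2
Services: 316.2 - 356.8 - 391.5 = -432.1
Primary income: 136.0 + 102.3 - 113.1 + 203.5 = 328.7
Current account = (-3327.2) + (-432.1) + 328.7 = -3430.6
(Excluded from the current account — financial account: sale of domestic government bonds to non-residents 791.1, borrowing by resident firms from foreign banks 240.4, new loans extended by domestic banks to foreign borrowers 223.3.)

-3430.6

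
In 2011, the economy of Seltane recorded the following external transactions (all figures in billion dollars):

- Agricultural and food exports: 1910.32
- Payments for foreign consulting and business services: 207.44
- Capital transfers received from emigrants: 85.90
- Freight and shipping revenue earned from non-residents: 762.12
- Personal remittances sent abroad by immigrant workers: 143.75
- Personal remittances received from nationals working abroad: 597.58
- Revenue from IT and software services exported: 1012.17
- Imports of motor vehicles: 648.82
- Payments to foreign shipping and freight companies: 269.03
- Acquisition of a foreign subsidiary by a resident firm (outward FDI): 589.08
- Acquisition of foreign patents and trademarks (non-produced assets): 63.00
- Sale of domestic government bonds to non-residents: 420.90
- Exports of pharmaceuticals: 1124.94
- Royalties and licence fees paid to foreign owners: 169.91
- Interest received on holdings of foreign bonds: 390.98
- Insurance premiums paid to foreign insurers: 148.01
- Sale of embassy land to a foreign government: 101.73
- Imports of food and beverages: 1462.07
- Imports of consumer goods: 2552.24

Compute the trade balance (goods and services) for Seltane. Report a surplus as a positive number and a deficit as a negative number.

-647.97

Goods: -648.82 - 2552.24 + 1910.32 - 1462.07 + 1124.94 = -1627.87
Services: 1012.17 - 169.91 - 269.03 + 762.12 - 207.44 - 148.01 = 979.90
Trade balance = -1627.87 + 979.90 = -647.97
(Excluded from the trade balance — capital account: capital transfers received from emigrants 85.90, acquisition of foreign patents and trademarks (non-produced assets) 63.00, sale of embassy land to a foreign government 101.73; secondary income: personal remittances sent abroad by immigrant workers 143.75, personal remittances received from nationals working abroad 597.58; financial account: acquisition of a foreign subsidiary by a resident firm (outward FDI) 589.08, sale of domestic government bonds to non-residents 420.90; primary income: interest received on holdings of foreign bonds 390.98.)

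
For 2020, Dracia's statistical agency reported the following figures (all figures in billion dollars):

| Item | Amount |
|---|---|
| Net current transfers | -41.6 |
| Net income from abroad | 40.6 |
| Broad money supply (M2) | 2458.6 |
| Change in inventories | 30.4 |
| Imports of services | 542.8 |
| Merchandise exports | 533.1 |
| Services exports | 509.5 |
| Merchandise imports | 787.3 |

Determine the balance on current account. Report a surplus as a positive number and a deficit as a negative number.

Goods balance = 533.1 - 787.3 = -254.2
Services balance = 509.5 - 542.8 = -33.3
Trade balance (goods + services) = -254.2 + (-33.3) = -287.5
Net primary income = 40.6
Net secondary income = -41.6
Current account = -287.5 + 40.6 + (-41.6) = -288.5

-288.5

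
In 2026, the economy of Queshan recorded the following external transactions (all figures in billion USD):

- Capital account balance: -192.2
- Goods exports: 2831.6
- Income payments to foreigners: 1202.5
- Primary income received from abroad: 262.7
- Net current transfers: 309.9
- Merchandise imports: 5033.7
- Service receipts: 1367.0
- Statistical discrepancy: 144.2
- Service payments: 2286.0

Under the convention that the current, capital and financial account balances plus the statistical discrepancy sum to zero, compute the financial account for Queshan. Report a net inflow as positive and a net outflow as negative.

Goods balance = 2831.6 - 5033.7 = -2202.1
Services balance = 1367.0 - 2286.0 = -919.0
Trade balance (goods + services) = -2202.1 + (-919.0) = -3121.1
Net primary income = 262.7 - 1202.5 = -939.8
Net secondary income = 309.9
Current account = -3121.1 + (-939.8) + 309.9 = -3751.0
Financial account = -(-3751.0 + (-192.2) + 144.2) = 3799.0

3799.0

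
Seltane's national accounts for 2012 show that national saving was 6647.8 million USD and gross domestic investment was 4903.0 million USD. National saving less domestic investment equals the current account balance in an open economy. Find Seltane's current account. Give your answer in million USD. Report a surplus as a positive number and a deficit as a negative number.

CA = S - I = 6647.8 - 4903.0 = 1744.8

1744.8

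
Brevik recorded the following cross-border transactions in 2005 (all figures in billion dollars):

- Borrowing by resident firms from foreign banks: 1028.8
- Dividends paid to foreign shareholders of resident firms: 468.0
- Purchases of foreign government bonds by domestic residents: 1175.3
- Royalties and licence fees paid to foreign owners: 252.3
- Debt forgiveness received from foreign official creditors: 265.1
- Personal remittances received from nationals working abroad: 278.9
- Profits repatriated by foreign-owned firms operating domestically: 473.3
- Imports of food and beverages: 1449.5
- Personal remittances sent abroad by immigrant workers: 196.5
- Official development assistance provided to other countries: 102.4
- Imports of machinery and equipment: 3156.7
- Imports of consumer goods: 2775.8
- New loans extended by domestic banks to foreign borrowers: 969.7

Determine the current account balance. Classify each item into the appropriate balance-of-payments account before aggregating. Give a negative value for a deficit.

-8595.6

Goods: -1449.5 - 3156.7 - 2775.8 = -7382.0
Services: -252.3
Primary income: -468.0 - 473.3 = -941.3
Secondary income: -196.5 + 278.9 - 102.4 = -20.0
Current account = (-7382.0) + (-252.3) + (-941.3) + (-20.0) = -8595.6
(Excluded from the current account — financial account: borrowing by resident firms from foreign banks 1028.8, purchases of foreign government bonds by domestic residents 1175.3, new loans extended by domestic banks to foreign borrowers 969.7; capital account: debt forgiveness received from foreign official creditors 265.1.)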